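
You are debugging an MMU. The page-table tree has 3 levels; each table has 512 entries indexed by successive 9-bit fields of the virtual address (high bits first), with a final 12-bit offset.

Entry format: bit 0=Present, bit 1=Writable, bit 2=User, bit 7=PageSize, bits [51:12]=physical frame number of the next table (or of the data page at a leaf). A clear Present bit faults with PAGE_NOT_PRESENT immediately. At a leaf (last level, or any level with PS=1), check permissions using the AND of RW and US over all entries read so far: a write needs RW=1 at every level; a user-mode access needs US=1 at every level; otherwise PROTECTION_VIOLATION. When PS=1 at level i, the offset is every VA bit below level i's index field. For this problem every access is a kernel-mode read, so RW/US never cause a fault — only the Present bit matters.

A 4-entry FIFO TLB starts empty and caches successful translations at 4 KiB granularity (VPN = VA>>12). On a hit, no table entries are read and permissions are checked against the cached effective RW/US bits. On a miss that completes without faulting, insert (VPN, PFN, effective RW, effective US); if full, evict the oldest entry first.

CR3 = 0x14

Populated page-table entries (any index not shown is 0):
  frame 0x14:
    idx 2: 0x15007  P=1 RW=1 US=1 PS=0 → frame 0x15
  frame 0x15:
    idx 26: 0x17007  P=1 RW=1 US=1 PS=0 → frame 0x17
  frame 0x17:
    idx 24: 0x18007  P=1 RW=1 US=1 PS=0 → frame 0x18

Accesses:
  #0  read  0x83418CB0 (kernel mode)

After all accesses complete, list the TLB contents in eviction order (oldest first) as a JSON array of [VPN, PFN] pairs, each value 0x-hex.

Trace:
#0 VA=0x83418CB0 (r,kernel):
  lvl0: tbl 0x14, slot 2 ⇒ 0x15007 (P1/RW1/US1/PS0)
  lvl1: tbl 0x15, slot 26 ⇒ 0x17007 (P1/RW1/US1/PS0)
  lvl2: tbl 0x17, slot 24 ⇒ 0x18007 (P1/RW1/US1/PS0)
  ✓ 0x18CB0  — 3 lookups

TLB: [["0x83418", "0x18"]]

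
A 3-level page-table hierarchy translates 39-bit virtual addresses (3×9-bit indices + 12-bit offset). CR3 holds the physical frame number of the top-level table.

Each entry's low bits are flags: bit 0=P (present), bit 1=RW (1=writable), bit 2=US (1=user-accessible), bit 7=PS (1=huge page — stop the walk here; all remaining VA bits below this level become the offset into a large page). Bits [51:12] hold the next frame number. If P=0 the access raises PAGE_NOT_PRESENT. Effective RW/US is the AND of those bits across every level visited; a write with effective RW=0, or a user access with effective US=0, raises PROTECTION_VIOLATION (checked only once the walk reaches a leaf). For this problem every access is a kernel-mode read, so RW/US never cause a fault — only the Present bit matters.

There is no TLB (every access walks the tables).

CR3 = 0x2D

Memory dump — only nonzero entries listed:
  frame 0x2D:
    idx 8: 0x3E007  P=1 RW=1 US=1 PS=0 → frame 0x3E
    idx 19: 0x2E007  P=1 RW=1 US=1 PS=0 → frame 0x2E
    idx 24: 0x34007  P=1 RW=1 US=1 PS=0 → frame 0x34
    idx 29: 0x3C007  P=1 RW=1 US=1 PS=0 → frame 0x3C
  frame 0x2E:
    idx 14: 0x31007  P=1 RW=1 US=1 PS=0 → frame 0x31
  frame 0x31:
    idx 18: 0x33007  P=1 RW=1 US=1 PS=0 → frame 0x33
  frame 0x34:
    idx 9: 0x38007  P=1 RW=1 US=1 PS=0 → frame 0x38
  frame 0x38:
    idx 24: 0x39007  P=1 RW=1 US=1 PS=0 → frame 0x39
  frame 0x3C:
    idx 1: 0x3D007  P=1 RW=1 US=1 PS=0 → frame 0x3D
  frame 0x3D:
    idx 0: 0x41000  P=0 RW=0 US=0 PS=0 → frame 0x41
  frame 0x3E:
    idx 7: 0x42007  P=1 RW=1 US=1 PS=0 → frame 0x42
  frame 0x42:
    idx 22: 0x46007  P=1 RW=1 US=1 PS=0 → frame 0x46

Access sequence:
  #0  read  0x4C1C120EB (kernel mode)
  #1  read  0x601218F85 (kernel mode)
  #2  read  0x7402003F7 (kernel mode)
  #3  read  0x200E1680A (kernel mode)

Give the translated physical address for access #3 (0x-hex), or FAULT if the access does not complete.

Per-access translation:
#0 VA=0x4C1C120EB (r,kernel):
  [0] read 0x2D idx=19: raw=0x2E007 flags P=1 W=1 U=1 S=0
  [1] read 0x2E idx=14: raw=0x31007 flags P=1 W=1 U=1 S=0
  [2] read 0x31 idx=18: raw=0x33007 flags P=1 W=1 U=1 S=0
  → PA=0x330EB  (3 entries read)
#1 VA=0x601218F85 (r,kernel):
  [0] read 0x2D idx=24: raw=0x34007 flags P=1 W=1 U=1 S=0
  [1] read 0x34 idx=9: raw=0x38007 flags P=1 W=1 U=1 S=0
  [2] read 0x38 idx=24: raw=0x39007 flags P=1 W=1 U=1 S=0
  → PA=0x39F85  (3 entries read)
#2 VA=0x7402003F7 (r,kernel):
  [0] read 0x2D idx=29: raw=0x3C007 flags P=1 W=1 U=1 S=0
  [1] read 0x3C idx=1: raw=0x3D007 flags P=1 W=1 U=1 S=0
  [2] read 0x3D idx=0: raw=0x41000 flags P=0 W=0 U=0 S=0
  → PAGE_NOT_PRESENT  (3 entries read)
#3 VA=0x200E1680A (r,kernel):
  [0] read 0x2D idx=8: raw=0x3E007 flags P=1 W=1 U=1 S=0
  [1] read 0x3E idx=7: raw=0x42007 flags P=1 W=1 U=1 S=0
  [2] read 0x42 idx=22: raw=0x46007 flags P=1 W=1 U=1 S=0
  → PA=0x4680A  (3 entries read)

Access #3 PA: 0x4680A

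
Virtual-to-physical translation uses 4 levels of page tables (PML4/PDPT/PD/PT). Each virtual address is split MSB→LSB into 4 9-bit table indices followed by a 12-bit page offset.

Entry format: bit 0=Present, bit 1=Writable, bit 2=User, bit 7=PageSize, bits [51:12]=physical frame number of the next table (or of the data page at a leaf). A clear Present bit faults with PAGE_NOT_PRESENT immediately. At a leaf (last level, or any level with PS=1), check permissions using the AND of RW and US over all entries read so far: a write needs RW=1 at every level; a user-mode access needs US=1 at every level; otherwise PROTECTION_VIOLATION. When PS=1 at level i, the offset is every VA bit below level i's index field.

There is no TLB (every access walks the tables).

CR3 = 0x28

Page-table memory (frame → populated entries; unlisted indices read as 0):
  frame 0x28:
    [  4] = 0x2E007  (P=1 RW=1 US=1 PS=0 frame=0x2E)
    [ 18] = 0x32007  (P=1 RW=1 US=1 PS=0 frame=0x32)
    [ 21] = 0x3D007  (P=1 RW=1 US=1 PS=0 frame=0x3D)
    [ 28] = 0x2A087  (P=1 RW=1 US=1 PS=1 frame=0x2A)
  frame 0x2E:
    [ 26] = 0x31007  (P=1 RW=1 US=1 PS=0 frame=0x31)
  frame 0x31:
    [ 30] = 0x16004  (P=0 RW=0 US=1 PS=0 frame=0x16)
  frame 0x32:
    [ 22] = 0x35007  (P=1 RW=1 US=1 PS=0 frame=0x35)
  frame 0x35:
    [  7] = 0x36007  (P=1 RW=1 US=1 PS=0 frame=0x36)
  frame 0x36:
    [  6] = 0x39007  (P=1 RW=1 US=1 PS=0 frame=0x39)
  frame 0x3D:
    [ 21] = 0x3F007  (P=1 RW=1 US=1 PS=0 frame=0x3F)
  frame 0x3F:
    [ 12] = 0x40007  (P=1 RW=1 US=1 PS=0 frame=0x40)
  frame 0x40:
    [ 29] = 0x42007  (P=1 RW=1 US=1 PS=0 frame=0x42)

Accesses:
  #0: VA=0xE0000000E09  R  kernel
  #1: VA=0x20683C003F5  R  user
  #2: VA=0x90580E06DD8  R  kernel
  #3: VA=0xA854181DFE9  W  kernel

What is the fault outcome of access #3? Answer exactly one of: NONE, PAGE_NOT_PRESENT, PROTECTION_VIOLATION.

Trace:
#0 VA=0xE0000000E09 (r,kernel):
  L0 @0x28[28] → 0x2A087  P=1,RW=1,US=1,PS=1
  → PA=0x2AE09 (huge @L0)  (1 entries read)
#1 VA=0x20683C003F5 (r,user):
  L0 @0x28[4] → 0x2E007  P=1,RW=1,US=1,PS=0
  L1 @0x2E[26] → 0x31007  P=1,RW=1,US=1,PS=0
  L2 @0x31[30] → 0x16004  P=0,RW=0,US=1,PS=0
  → PAGE_NOT_PRESENT  (3 entries read)
#2 VA=0x90580E06DD8 (r,kernel):
  L0 @0x28[18] → 0x32007  P=1,RW=1,US=1,PS=0
  L1 @0x32[22] → 0x35007  P=1,RW=1,US=1,PS=0
  L2 @0x35[7] → 0x36007  P=1,RW=1,US=1,PS=0
  L3 @0x36[6] → 0x39007  P=1,RW=1,US=1,PS=0
  → PA=0x39DD8  (4 entries read)
#3 VA=0xA854181DFE9 (w,kernel):
  L0 @0x28[21] → 0x3D007  P=1,RW=1,US=1,PS=0
  L1 @0x3D[21] → 0x3F007  P=1,RW=1,US=1,PS=0
  L2 @0x3F[12] → 0x40007  P=1,RW=1,US=1,PS=0
  L3 @0x40[29] → 0x42007  P=1,RW=1,US=1,PS=0
  → PA=0x42FE9  (4 entries read)

Access #3 fault: NONE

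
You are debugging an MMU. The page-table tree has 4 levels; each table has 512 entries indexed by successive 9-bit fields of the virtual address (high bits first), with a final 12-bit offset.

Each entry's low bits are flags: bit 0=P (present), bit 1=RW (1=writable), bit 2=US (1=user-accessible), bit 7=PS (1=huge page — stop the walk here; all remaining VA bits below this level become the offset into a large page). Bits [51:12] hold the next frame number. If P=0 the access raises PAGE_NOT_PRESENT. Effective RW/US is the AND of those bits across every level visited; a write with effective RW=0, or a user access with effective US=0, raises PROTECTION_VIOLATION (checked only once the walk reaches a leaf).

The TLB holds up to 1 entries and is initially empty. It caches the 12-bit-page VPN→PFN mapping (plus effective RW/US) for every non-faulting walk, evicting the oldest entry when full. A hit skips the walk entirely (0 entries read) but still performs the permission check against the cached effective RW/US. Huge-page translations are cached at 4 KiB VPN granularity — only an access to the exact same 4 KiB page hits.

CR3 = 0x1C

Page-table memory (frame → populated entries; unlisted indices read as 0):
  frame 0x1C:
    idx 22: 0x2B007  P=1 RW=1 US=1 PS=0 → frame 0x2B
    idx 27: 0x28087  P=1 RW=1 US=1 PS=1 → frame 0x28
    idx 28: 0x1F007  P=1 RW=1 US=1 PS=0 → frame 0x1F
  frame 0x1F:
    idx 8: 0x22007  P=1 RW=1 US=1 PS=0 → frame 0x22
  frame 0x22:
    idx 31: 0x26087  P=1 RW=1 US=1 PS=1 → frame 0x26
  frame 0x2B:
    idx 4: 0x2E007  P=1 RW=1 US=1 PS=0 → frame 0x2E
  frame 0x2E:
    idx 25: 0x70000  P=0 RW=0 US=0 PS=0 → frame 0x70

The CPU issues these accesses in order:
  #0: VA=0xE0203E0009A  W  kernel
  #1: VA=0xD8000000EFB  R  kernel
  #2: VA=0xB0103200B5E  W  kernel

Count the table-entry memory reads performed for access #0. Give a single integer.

Walk each access:
#0 VA=0xE0203E0009A (w,kernel):
  L0: frame=0x1C idx=28 entry=0x1F007 [P=1 RW=1 US=1 PS=0]
  L1: frame=0x1F idx=8 entry=0x22007 [P=1 RW=1 US=1 PS=0]
  L2: frame=0x22 idx=31 entry=0x26087 [P=1 RW=1 US=1 PS=1]
  → PA=0x2609A (huge @L2)  (3 entries read)
#1 VA=0xD8000000EFB (r,kernel):
  L0: frame=0x1C idx=27 entry=0x28087 [P=1 RW=1 US=1 PS=1]
  → PA=0x28EFB (huge @L0)  (1 entries read)
#2 VA=0xB0103200B5E (w,kernel):
  L0: frame=0x1C idx=22 entry=0x2B007 [P=1 RW=1 US=1 PS=0]
  L1: frame=0x2B idx=4 entry=0x2E007 [P=1 RW=1 US=1 PS=0]
  L2: frame=0x2E idx=25 entry=0x70000 [P=0 RW=0 US=0 PS=0]
  ⇒ fault: PAGE_NOT_PRESENT  — 3 lookups

Entries read for #0: 3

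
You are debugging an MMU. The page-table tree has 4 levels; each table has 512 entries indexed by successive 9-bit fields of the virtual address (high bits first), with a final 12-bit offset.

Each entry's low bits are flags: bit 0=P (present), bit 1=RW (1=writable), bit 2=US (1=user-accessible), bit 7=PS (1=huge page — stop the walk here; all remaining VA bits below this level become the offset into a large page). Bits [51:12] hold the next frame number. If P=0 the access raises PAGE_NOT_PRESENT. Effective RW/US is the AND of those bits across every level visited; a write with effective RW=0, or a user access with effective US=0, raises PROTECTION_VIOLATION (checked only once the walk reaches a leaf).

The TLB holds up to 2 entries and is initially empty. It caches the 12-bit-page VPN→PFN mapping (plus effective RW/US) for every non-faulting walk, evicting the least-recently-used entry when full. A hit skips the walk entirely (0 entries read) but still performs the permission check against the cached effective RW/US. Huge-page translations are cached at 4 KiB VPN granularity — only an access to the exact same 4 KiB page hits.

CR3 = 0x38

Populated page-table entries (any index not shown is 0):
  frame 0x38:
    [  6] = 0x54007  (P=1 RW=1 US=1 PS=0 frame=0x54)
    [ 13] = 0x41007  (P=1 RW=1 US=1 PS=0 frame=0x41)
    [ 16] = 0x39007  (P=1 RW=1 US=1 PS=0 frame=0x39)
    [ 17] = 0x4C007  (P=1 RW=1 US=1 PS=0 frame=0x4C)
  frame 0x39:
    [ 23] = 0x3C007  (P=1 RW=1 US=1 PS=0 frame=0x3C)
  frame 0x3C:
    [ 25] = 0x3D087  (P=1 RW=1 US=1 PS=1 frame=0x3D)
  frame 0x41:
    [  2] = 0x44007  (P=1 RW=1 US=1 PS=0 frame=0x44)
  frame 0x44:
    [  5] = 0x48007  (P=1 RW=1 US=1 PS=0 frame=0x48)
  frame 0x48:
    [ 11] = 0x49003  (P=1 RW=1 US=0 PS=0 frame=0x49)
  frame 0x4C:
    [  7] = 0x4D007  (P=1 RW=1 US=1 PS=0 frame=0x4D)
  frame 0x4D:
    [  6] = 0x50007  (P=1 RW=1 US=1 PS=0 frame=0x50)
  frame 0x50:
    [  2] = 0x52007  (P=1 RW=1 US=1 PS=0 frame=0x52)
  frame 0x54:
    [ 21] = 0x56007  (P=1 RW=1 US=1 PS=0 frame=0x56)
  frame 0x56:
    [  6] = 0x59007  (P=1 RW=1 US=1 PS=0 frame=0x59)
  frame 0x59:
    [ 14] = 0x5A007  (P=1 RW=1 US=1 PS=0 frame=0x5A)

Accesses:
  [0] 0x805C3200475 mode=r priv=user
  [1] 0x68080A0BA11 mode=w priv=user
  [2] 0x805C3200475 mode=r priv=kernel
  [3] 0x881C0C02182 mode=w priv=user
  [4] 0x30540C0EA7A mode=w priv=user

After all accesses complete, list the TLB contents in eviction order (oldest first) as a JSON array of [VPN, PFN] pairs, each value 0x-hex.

Per-access translation:
#0 VA=0x805C3200475 (r,user):
  [0] read 0x38 idx=16: raw=0x39007 flags P=1 W=1 U=1 S=0
  [1] read 0x39 idx=23: raw=0x3C007 flags P=1 W=1 U=1 S=0
  [2] read 0x3C idx=25: raw=0x3D087 flags P=1 W=1 U=1 S=1
  ✓ 0x3D475 (huge @L2)  — 3 lookups
#1 VA=0x68080A0BA11 (w,user):
  [0] read 0x38 idx=13: raw=0x41007 flags P=1 W=1 U=1 S=0
  [1] read 0x41 idx=2: raw=0x44007 flags P=1 W=1 U=1 S=0
  [2] read 0x44 idx=5: raw=0x48007 flags P=1 W=1 U=1 S=0
  [3] read 0x48 idx=11: raw=0x49003 flags P=1 W=1 U=0 S=0
  ⇒ fault: PROTECTION_VIOLATION  — 4 lookups
#2 VA=0x805C3200475 (r,kernel):
  TLB hit vpn=0x805C3200 → PA=0x3D475
#3 VA=0x881C0C02182 (w,user):
  [0] read 0x38 idx=17: raw=0x4C007 flags P=1 W=1 U=1 S=0
  [1] read 0x4C idx=7: raw=0x4D007 flags P=1 W=1 U=1 S=0
  [2] read 0x4D idx=6: raw=0x50007 flags P=1 W=1 U=1 S=0
  [3] read 0x50 idx=2: raw=0x52007 flags P=1 W=1 U=1 S=0
  ✓ 0x52182  — 4 lookups
#4 VA=0x30540C0EA7A (w,user):
  [0] read 0x38 idx=6: raw=0x54007 flags P=1 W=1 U=1 S=0
  [1] read 0x54 idx=21: raw=0x56007 flags P=1 W=1 U=1 S=0
  [2] read 0x56 idx=6: raw=0x59007 flags P=1 W=1 U=1 S=0
  [3] read 0x59 idx=14: raw=0x5A007 flags P=1 W=1 U=1 S=0
  ✓ 0x5AA7A  — 4 lookups

TLB: [["0x881C0C02", "0x52"], ["0x30540C0E", "0x5A"]]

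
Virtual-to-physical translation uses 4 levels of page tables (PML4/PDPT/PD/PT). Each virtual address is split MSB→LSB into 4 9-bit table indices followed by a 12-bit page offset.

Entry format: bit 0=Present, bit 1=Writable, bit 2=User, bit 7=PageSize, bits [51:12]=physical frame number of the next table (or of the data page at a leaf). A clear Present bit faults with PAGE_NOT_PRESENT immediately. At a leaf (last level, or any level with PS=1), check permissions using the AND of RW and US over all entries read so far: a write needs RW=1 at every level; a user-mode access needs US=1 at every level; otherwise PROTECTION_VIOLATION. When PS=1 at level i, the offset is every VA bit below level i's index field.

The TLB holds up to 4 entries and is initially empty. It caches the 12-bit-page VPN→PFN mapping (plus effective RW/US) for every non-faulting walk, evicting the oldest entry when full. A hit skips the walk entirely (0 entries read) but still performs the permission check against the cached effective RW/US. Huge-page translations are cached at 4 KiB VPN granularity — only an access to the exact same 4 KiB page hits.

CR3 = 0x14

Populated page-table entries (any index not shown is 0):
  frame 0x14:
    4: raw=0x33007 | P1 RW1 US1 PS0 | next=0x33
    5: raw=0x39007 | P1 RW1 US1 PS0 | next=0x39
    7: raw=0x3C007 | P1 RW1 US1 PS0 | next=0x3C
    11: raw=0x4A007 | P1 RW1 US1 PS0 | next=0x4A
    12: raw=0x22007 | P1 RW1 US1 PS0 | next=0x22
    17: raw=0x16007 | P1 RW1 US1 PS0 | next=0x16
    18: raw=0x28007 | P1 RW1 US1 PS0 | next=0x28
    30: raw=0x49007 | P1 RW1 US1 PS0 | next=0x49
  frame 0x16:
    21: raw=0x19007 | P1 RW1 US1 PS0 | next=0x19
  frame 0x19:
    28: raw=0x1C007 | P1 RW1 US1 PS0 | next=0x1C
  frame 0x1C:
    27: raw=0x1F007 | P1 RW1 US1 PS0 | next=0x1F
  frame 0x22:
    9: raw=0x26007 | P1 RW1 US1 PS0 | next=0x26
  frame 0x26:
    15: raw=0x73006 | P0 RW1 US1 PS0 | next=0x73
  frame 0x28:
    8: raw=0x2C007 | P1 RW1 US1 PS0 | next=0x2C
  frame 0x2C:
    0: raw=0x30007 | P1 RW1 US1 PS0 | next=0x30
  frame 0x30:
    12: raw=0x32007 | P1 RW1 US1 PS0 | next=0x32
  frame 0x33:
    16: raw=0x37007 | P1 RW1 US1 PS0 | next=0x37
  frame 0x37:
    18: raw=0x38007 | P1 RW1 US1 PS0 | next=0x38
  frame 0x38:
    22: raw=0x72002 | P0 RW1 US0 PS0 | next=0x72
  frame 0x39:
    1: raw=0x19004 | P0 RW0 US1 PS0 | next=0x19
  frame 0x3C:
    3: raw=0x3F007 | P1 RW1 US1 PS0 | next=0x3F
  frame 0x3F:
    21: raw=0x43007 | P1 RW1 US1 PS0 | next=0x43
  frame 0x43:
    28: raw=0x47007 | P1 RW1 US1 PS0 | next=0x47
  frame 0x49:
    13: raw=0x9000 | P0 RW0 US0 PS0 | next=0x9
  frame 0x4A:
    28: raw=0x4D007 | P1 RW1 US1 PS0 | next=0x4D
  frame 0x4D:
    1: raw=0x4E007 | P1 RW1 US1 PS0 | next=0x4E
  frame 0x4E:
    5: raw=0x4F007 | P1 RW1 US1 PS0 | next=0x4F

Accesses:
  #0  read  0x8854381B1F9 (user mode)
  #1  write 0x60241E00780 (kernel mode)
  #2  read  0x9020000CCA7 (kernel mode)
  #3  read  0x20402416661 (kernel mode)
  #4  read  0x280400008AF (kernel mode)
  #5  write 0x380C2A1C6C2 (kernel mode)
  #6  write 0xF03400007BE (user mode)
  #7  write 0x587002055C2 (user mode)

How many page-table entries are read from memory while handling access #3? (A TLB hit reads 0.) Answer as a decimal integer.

Walk each access:
#0 VA=0x8854381B1F9 (r,user):
  lvl0: tbl 0x14, slot 17 ⇒ 0x16007 (P1/RW1/US1/PS0)
  lvl1: tbl 0x16, slot 21 ⇒ 0x19007 (P1/RW1/US1/PS0)
  lvl2: tbl 0x19, slot 28 ⇒ 0x1C007 (P1/RW1/US1/PS0)
  lvl3: tbl 0x1C, slot 27 ⇒ 0x1F007 (P1/RW1/US1/PS0)
  ⇒ phys 0x1F1F9  [4 reads]
#1 VA=0x60241E00780 (w,kernel):
  lvl0: tbl 0x14, slot 12 ⇒ 0x22007 (P1/RW1/US1/PS0)
  lvl1: tbl 0x22, slot 9 ⇒ 0x26007 (P1/RW1/US1/PS0)
  lvl2: tbl 0x26, slot 15 ⇒ 0x73006 (P0/RW1/US1/PS0)
  → PAGE_NOT_PRESENT  (3 entries read)
#2 VA=0x9020000CCA7 (r,kernel):
  lvl0: tbl 0x14, slot 18 ⇒ 0x28007 (P1/RW1/US1/PS0)
  lvl1: tbl 0x28, slot 8 ⇒ 0x2C007 (P1/RW1/US1/PS0)
  lvl2: tbl 0x2C, slot 0 ⇒ 0x30007 (P1/RW1/US1/PS0)
  lvl3: tbl 0x30, slot 12 ⇒ 0x32007 (P1/RW1/US1/PS0)
  ⇒ phys 0x32CA7  [4 reads]
#3 VA=0x20402416661 (r,kernel):
  lvl0: tbl 0x14, slot 4 ⇒ 0x33007 (P1/RW1/US1/PS0)
  lvl1: tbl 0x33, slot 16 ⇒ 0x37007 (P1/RW1/US1/PS0)
  lvl2: tbl 0x37, slot 18 ⇒ 0x38007 (P1/RW1/US1/PS0)
  lvl3: tbl 0x38, slot 22 ⇒ 0x72002 (P0/RW1/US0/PS0)
  → PAGE_NOT_PRESENT  (4 entries read)
#4 VA=0x280400008AF (r,kernel):
  lvl0: tbl 0x14, slot 5 ⇒ 0x39007 (P1/RW1/US1/PS0)
  lvl1: tbl 0x39, slot 1 ⇒ 0x19004 (P0/RW0/US1/PS0)
  → PAGE_NOT_PRESENT  (2 entries read)
#5 VA=0x380C2A1C6C2 (w,kernel):
  lvl0: tbl 0x14, slot 7 ⇒ 0x3C007 (P1/RW1/US1/PS0)
  lvl1: tbl 0x3C, slot 3 ⇒ 0x3F007 (P1/RW1/US1/PS0)
  lvl2: tbl 0x3F, slot 21 ⇒ 0x43007 (P1/RW1/US1/PS0)
  lvl3: tbl 0x43, slot 28 ⇒ 0x47007 (P1/RW1/US1/PS0)
  ⇒ phys 0x476C2  [4 reads]
#6 VA=0xF03400007BE (w,user):
  lvl0: tbl 0x14, slot 30 ⇒ 0x49007 (P1/RW1/US1/PS0)
  lvl1: tbl 0x49, slot 13 ⇒ 0x9000 (P0/RW0/US0/PS0)
  → PAGE_NOT_PRESENT  (2 entries read)
#7 VA=0x587002055C2 (w,user):
  lvl0: tbl 0x14, slot 11 ⇒ 0x4A007 (P1/RW1/US1/PS0)
  lvl1: tbl 0x4A, slot 28 ⇒ 0x4D007 (P1/RW1/US1/PS0)
  lvl2: tbl 0x4D, slot 1 ⇒ 0x4E007 (P1/RW1/US1/PS0)
  lvl3: tbl 0x4E, slot 5 ⇒ 0x4F007 (P1/RW1/US1/PS0)
  ⇒ phys 0x4F5C2  [4 reads]

Entries read for #3: 4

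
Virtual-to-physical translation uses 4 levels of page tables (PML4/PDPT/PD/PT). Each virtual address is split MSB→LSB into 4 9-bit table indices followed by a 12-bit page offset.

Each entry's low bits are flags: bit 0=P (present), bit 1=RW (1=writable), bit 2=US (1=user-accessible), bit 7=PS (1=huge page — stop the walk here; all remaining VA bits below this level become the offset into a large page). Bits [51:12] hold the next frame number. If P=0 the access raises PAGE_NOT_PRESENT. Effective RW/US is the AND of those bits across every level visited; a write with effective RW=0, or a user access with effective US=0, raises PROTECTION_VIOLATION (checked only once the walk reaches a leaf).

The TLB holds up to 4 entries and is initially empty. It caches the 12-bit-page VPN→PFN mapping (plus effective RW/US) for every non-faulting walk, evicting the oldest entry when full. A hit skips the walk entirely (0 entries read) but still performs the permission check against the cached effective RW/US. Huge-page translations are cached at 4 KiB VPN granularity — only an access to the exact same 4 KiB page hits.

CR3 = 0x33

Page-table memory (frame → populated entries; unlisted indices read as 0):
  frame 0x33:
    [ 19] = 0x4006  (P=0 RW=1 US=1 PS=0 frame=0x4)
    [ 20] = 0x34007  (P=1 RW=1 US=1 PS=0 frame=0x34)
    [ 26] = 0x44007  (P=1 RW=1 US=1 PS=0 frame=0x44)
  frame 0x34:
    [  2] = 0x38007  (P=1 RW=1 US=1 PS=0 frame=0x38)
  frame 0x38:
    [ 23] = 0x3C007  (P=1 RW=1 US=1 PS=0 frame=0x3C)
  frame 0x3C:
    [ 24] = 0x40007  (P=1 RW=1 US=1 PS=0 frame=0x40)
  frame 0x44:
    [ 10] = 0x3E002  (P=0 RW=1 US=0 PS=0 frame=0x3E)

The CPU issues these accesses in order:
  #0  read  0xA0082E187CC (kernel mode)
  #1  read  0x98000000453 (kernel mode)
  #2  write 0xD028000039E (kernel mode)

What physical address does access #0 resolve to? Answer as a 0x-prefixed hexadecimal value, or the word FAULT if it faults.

Trace:
#0 VA=0xA0082E187CC (r,kernel):
  L0 @0x33[20] → 0x34007  P=1,RW=1,US=1,PS=0
  L1 @0x34[2] → 0x38007  P=1,RW=1,US=1,PS=0
  L2 @0x38[23] → 0x3C007  P=1,RW=1,US=1,PS=0
  L3 @0x3C[24] → 0x40007  P=1,RW=1,US=1,PS=0
  → PA=0x407CC  (4 entries read)
#1 VA=0x98000000453 (r,kernel):
  L0 @0x33[19] → 0x4006  P=0,RW=1,US=1,PS=0
  ✗ PAGE_NOT_PRESENT  [1 reads]
#2 VA=0xD028000039E (w,kernel):
  L0 @0x33[26] → 0x44007  P=1,RW=1,US=1,PS=0
  L1 @0x44[10] → 0x3E002  P=0,RW=1,US=0,PS=0
  ✗ PAGE_NOT_PRESENT  [2 reads]

Access #0 PA: 0x407CC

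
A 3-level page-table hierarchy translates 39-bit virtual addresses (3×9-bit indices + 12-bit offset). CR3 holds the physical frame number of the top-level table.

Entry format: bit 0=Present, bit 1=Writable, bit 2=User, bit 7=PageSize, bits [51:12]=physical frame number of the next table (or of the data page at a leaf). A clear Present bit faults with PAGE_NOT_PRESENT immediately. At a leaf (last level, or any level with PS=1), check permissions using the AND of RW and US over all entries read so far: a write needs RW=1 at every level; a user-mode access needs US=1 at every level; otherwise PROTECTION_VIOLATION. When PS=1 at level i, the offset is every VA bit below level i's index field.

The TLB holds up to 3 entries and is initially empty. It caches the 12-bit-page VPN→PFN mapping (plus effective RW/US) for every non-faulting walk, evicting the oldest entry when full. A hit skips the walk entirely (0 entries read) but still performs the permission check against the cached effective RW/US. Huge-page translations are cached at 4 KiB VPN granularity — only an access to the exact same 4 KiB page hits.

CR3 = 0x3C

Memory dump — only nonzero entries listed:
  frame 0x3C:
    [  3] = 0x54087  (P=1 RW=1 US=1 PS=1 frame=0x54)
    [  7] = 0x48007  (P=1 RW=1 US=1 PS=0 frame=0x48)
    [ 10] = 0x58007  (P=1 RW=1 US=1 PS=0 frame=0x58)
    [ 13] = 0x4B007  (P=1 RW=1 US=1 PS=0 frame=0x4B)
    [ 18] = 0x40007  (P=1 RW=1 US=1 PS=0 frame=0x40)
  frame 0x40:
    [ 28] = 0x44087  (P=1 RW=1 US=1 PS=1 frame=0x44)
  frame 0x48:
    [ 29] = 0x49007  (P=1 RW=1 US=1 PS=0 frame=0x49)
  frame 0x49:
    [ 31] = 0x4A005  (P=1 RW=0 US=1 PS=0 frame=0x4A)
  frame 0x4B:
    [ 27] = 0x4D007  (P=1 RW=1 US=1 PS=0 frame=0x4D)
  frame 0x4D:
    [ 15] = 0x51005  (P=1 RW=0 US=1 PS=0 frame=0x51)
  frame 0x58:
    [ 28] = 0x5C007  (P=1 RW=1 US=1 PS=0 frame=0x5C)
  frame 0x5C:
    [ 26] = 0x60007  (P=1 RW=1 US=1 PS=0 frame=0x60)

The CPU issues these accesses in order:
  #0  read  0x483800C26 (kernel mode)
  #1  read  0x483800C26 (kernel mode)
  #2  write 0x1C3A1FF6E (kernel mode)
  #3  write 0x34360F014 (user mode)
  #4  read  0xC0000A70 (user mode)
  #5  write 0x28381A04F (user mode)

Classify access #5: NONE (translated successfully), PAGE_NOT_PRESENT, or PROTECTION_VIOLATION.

Walk each access:
#0 VA=0x483800C26 (r,kernel):
  L0 @0x3C[18] → 0x40007  P=1,RW=1,US=1,PS=0
  L1 @0x40[28] → 0x44087  P=1,RW=1,US=1,PS=1
  → PA=0x44C26 (huge @L1)  (2 entries read)
#1 VA=0x483800C26 (r,kernel):
  TLB hit vpn=0x483800 → PA=0x44C26
#2 VA=0x1C3A1FF6E (w,kernel):
  L0 @0x3C[7] → 0x48007  P=1,RW=1,US=1,PS=0
  L1 @0x48[29] → 0x49007  P=1,RW=1,US=1,PS=0
  L2 @0x49[31] → 0x4A005  P=1,RW=0,US=1,PS=0
  ✗ PROTECTION_VIOLATION  [3 reads]
#3 VA=0x34360F014 (w,user):
  L0 @0x3C[13] → 0x4B007  P=1,RW=1,US=1,PS=0
  L1 @0x4B[27] → 0x4D007  P=1,RW=1,US=1,PS=0
  L2 @0x4D[15] → 0x51005  P=1,RW=0,US=1,PS=0
  ✗ PROTECTION_VIOLATION  [3 reads]
#4 VA=0xC0000A70 (r,user):
  L0 @0x3C[3] → 0x54087  P=1,RW=1,US=1,PS=1
  → PA=0x54A70 (huge @L0)  (1 entries read)
#5 VA=0x28381A04F (w,user):
  L0 @0x3C[10] → 0x58007  P=1,RW=1,US=1,PS=0
  L1 @0x58[28] → 0x5C007  P=1,RW=1,US=1,PS=0
  L2 @0x5C[26] → 0x60007  P=1,RW=1,US=1,PS=0
  → PA=0x6004F  (3 entries read)

Access #5 fault: NONE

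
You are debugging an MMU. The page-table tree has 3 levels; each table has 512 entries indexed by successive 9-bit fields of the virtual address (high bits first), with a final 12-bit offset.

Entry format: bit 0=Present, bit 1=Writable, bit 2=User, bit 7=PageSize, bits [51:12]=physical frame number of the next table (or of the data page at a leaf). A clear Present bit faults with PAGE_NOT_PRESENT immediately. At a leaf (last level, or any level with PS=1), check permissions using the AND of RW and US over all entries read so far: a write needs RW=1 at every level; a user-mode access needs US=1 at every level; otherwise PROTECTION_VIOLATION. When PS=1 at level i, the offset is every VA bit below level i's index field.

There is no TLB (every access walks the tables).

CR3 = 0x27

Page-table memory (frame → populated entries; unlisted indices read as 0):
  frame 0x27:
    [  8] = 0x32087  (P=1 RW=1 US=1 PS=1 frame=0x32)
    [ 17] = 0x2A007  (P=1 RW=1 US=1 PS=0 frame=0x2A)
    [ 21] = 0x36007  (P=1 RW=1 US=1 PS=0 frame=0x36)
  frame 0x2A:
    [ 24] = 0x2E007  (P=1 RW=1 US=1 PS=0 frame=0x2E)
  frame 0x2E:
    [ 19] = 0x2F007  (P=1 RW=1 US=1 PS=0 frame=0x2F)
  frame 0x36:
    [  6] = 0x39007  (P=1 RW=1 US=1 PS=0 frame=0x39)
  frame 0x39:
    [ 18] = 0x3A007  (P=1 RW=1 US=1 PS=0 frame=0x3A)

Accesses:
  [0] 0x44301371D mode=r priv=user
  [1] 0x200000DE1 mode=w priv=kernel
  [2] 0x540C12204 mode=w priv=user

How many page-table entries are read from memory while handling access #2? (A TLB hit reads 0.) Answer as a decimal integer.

Trace:
#0 VA=0x44301371D (r,user):
  lvl0: tbl 0x27, slot 17 ⇒ 0x2A007 (P1/RW1/US1/PS0)
  lvl1: tbl 0x2A, slot 24 ⇒ 0x2E007 (P1/RW1/US1/PS0)
  lvl2: tbl 0x2E, slot 19 ⇒ 0x2F007 (P1/RW1/US1/PS0)
  ✓ 0x2F71D  — 3 lookups
#1 VA=0x200000DE1 (w,kernel):
  lvl0: tbl 0x27, slot 8 ⇒ 0x32087 (P1/RW1/US1/PS1)
  ✓ 0x32DE1 (huge @L0)  — 1 lookups
#2 VA=0x540C12204 (w,user):
  lvl0: tbl 0x27, slot 21 ⇒ 0x36007 (P1/RW1/US1/PS0)
  lvl1: tbl 0x36, slot 6 ⇒ 0x39007 (P1/RW1/US1/PS0)
  lvl2: tbl 0x39, slot 18 ⇒ 0x3A007 (P1/RW1/US1/PS0)
  ✓ 0x3A204  — 3 lookups

Entries read for #2: 3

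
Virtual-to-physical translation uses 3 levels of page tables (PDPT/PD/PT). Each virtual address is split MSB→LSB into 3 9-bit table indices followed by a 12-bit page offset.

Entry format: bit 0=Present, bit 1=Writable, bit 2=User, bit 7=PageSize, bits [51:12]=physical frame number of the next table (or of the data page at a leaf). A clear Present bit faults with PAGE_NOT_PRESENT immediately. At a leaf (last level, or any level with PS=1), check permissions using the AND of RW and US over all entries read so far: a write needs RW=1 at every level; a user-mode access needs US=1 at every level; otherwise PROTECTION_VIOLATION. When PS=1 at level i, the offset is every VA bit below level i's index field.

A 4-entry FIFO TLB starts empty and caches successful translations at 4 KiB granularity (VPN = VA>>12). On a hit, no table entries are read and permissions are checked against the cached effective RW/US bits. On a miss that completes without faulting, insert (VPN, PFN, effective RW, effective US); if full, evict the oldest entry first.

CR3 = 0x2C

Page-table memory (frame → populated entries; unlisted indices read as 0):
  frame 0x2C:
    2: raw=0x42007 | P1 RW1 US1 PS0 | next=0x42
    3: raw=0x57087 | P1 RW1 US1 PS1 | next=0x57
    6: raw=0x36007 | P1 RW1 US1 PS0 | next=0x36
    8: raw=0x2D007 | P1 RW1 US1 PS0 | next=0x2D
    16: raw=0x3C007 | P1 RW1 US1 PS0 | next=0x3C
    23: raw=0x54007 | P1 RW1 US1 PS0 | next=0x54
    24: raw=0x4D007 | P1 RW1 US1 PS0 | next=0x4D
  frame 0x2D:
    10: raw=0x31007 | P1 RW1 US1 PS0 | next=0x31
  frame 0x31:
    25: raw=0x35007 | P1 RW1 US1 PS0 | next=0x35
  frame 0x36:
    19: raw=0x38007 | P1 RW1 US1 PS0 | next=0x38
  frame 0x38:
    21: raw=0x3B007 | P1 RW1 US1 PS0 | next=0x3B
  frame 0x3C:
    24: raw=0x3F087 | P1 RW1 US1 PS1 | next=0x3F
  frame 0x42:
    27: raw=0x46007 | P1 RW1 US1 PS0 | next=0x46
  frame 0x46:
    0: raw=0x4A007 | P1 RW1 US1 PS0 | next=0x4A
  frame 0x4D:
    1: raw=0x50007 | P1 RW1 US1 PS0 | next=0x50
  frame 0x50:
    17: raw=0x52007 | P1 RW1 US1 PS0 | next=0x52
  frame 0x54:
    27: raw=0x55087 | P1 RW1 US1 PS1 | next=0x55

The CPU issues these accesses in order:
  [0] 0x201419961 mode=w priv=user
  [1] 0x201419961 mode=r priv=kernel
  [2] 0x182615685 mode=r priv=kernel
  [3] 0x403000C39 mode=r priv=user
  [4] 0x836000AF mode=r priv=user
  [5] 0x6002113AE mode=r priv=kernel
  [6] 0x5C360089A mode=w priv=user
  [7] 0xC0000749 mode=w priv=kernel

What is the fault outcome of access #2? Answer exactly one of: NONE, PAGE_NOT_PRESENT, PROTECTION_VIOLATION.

Per-access translation:
#0 VA=0x201419961 (w,user):
  [0] read 0x2C idx=8: raw=0x2D007 flags P=1 W=1 U=1 S=0
  [1] read 0x2D idx=10: raw=0x31007 flags P=1 W=1 U=1 S=0
  [2] read 0x31 idx=25: raw=0x35007 flags P=1 W=1 U=1 S=0
  ✓ 0x35961  — 3 lookups
#1 VA=0x201419961 (r,kernel):
  TLB hit vpn=0x201419 → PA=0x35961
#2 VA=0x182615685 (r,kernel):
  [0] read 0x2C idx=6: raw=0x36007 flags P=1 W=1 U=1 S=0
  [1] read 0x36 idx=19: raw=0x38007 flags P=1 W=1 U=1 S=0
  [2] read 0x38 idx=21: raw=0x3B007 flags P=1 W=1 U=1 S=0
  ✓ 0x3B685  — 3 lookups
#3 VA=0x403000C39 (r,user):
  [0] read 0x2C idx=16: raw=0x3C007 flags P=1 W=1 U=1 S=0
  [1] read 0x3C idx=24: raw=0x3F087 flags P=1 W=1 U=1 S=1
  ✓ 0x3FC39 (huge @L1)  — 2 lookups
#4 VA=0x836000AF (r,user):
  [0] read 0x2C idx=2: raw=0x42007 flags P=1 W=1 U=1 S=0
  [1] read 0x42 idx=27: raw=0x46007 flags P=1 W=1 U=1 S=0
  [2] read 0x46 idx=0: raw=0x4A007 flags P=1 W=1 U=1 S=0
  ✓ 0x4A0AF  — 3 lookups
#5 VA=0x6002113AE (r,kernel):
  [0] read 0x2C idx=24: raw=0x4D007 flags P=1 W=1 U=1 S=0
  [1] read 0x4D idx=1: raw=0x50007 flags P=1 W=1 U=1 S=0
  [2] read 0x50 idx=17: raw=0x52007 flags P=1 W=1 U=1 S=0
  ✓ 0x523AE  — 3 lookups
#6 VA=0x5C360089A (w,user):
  [0] read 0x2C idx=23: raw=0x54007 flags P=1 W=1 U=1 S=0
  [1] read 0x54 idx=27: raw=0x55087 flags P=1 W=1 U=1 S=1
  ✓ 0x5589A (huge @L1)  — 2 lookups
#7 VA=0xC0000749 (w,kernel):
  [0] read 0x2C idx=3: raw=0x57087 flags P=1 W=1 U=1 S=1
  ✓ 0x57749 (huge @L0)  — 1 lookups

Access #2 fault: NONE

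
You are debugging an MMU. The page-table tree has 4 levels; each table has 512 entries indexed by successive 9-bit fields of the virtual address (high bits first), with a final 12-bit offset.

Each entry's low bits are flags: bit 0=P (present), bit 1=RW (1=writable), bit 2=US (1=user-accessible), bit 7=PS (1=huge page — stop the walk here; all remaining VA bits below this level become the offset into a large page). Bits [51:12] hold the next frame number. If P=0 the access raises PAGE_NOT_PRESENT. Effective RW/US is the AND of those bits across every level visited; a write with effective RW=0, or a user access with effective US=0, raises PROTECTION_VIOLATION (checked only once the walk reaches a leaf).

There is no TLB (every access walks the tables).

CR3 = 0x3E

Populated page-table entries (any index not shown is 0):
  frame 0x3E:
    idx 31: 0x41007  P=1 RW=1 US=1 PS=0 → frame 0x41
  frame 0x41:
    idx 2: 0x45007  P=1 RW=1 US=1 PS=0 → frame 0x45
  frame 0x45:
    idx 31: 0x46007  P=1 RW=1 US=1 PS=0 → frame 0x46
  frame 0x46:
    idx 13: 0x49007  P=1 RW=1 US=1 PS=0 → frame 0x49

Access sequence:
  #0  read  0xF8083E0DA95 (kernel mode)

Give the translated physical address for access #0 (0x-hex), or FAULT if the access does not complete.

Walk each access:
#0 VA=0xF8083E0DA95 (r,kernel):
  [0] read 0x3E idx=31: raw=0x41007 flags P=1 W=1 U=1 S=0
  [1] read 0x41 idx=2: raw=0x45007 flags P=1 W=1 U=1 S=0
  [2] read 0x45 idx=31: raw=0x46007 flags P=1 W=1 U=1 S=0
  [3] read 0x46 idx=13: raw=0x49007 flags P=1 W=1 U=1 S=0
  ⇒ phys 0x49A95  [4 reads]

Access #0 PA: 0x49A95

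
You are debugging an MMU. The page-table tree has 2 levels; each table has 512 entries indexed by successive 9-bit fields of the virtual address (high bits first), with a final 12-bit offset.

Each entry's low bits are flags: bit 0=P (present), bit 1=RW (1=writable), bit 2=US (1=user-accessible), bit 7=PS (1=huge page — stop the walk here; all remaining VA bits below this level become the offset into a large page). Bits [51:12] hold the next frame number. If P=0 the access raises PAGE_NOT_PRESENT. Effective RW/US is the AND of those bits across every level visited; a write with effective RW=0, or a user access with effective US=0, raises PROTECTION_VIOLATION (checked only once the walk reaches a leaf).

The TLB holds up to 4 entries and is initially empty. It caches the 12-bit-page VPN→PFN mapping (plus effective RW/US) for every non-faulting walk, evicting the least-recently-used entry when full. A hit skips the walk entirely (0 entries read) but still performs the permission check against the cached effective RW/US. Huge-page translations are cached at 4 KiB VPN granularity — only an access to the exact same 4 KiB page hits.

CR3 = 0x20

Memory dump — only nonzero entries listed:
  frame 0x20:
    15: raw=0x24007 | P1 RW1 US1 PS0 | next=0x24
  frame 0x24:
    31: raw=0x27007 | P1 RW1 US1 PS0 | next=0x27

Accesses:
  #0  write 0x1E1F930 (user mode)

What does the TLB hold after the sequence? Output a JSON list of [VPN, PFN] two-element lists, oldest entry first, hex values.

Walk each access:
#0 VA=0x1E1F930 (w,user):
  L0 @0x20[15] → 0x24007  P=1,RW=1,US=1,PS=0
  L1 @0x24[31] → 0x27007  P=1,RW=1,US=1,PS=0
  → PA=0x27930  (2 entries read)

TLB: [["0x1E1F", "0x27"]]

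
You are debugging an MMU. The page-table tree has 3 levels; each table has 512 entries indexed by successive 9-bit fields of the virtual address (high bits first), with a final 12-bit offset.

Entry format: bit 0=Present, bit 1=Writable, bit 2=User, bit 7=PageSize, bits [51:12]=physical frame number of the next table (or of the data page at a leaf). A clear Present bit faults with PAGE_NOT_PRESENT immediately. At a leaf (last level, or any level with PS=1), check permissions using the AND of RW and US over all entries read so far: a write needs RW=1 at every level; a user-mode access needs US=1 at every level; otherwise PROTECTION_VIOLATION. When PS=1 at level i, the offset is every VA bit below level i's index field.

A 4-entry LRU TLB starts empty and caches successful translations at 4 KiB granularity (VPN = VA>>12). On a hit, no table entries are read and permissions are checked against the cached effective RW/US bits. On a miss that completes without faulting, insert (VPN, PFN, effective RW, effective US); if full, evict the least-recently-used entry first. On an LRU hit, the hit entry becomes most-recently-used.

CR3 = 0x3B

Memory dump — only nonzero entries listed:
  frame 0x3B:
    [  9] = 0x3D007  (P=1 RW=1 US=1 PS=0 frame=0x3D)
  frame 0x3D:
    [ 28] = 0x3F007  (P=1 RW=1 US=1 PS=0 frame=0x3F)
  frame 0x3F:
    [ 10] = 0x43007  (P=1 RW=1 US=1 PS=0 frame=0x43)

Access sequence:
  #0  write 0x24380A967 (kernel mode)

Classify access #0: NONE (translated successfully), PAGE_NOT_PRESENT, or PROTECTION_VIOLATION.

Walk each access:
#0 VA=0x24380A967 (w,kernel):
  lvl0: tbl 0x3B, slot 9 ⇒ 0x3D007 (P1/RW1/US1/PS0)
  lvl1: tbl 0x3D, slot 28 ⇒ 0x3F007 (P1/RW1/US1/PS0)
  lvl2: tbl 0x3F, slot 10 ⇒ 0x43007 (P1/RW1/US1/PS0)
  ✓ 0x43967  — 3 lookups

Access #0 fault: NONE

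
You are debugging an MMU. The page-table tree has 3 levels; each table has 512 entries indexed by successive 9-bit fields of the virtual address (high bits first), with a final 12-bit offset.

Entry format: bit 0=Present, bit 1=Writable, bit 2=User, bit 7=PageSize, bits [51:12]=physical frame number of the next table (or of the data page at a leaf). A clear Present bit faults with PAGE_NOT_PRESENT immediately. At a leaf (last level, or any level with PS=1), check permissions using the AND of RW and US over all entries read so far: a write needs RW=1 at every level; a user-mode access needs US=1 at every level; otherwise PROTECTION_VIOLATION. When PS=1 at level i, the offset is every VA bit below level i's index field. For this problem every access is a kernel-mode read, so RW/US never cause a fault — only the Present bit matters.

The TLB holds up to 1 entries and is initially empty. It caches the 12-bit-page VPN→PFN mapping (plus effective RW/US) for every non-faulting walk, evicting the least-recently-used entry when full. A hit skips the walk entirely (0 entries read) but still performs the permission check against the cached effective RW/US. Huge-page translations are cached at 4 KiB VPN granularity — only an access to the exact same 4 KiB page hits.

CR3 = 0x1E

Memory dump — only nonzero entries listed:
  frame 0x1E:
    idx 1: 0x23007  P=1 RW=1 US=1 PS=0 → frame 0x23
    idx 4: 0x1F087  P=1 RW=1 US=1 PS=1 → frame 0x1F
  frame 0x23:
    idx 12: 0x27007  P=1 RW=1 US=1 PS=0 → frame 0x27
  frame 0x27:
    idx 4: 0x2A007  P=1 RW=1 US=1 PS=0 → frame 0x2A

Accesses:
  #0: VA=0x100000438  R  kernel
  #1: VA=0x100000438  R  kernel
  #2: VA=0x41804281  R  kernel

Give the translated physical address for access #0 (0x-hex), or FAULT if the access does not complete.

Per-access translation:
#0 VA=0x100000438 (r,kernel):
  lvl0: tbl 0x1E, slot 4 ⇒ 0x1F087 (P1/RW1/US1/PS1)
  → PA=0x1F438 (huge @L0)  (1 entries read)
#1 VA=0x100000438 (r,kernel):
  TLB hit vpn=0x100000 → PA=0x1F438
#2 VA=0x41804281 (r,kernel):
  lvl0: tbl 0x1E, slot 1 ⇒ 0x23007 (P1/RW1/US1/PS0)
  lvl1: tbl 0x23, slot 12 ⇒ 0x27007 (P1/RW1/US1/PS0)
  lvl2: tbl 0x27, slot 4 ⇒ 0x2A007 (P1/RW1/US1/PS0)
  → PA=0x2A281  (3 entries read)

Access #0 PA: 0x1F438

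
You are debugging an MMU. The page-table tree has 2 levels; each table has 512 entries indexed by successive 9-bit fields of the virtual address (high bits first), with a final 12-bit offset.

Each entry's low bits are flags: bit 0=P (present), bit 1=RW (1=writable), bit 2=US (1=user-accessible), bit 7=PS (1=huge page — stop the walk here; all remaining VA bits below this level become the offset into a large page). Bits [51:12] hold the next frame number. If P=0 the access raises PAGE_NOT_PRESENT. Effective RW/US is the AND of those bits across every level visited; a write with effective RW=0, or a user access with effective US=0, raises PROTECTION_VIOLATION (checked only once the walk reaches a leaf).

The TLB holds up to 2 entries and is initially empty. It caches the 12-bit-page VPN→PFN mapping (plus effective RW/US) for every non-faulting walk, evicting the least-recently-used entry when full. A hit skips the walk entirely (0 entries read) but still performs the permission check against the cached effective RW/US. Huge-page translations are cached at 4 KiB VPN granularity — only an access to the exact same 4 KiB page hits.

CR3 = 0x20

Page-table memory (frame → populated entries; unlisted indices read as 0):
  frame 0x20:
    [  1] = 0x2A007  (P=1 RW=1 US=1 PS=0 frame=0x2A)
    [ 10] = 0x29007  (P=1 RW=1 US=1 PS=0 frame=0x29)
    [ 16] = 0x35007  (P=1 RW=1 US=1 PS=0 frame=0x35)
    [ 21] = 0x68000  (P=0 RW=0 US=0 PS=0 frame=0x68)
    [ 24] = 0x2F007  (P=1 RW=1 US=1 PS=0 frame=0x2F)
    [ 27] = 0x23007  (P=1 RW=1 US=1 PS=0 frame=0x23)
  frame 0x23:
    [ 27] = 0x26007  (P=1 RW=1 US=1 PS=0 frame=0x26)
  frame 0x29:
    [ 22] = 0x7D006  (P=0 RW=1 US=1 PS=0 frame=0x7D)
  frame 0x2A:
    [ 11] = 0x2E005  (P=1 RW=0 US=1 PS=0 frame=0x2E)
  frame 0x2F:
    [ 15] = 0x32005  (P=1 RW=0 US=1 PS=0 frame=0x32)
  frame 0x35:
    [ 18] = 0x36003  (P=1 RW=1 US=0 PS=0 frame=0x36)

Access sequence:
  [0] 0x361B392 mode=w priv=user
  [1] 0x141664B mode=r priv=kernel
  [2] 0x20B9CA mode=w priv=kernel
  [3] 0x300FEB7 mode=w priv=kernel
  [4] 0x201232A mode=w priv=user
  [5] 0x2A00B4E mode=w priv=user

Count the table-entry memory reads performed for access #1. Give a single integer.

Trace:
#0 VA=0x361B392 (w,user):
  [0] read 0x20 idx=27: raw=0x23007 flags P=1 W=1 U=1 S=0
  [1] read 0x23 idx=27: raw=0x26007 flags P=1 W=1 U=1 S=0
  → PA=0x26392  (2 entries read)
#1 VA=0x141664B (r,kernel):
  [0] read 0x20 idx=10: raw=0x29007 flags P=1 W=1 U=1 S=0
  [1] read 0x29 idx=22: raw=0x7D006 flags P=0 W=1 U=1 S=0
  ⇒ fault: PAGE_NOT_PRESENT  — 2 lookups
#2 VA=0x20B9CA (w,kernel):
  [0] read 0x20 idx=1: raw=0x2A007 flags P=1 W=1 U=1 S=0
  [1] read 0x2A idx=11: raw=0x2E005 flags P=1 W=0 U=1 S=0
  ⇒ fault: PROTECTION_VIOLATION  — 2 lookups
#3 VA=0x300FEB7 (w,kernel):
  [0] read 0x20 idx=24: raw=0x2F007 flags P=1 W=1 U=1 S=0
  [1] read 0x2F idx=15: raw=0x32005 flags P=1 W=0 U=1 S=0
  ⇒ fault: PROTECTION_VIOLATION  — 2 lookups
#4 VA=0x201232A (w,user):
  [0] read 0x20 idx=16: raw=0x35007 flags P=1 W=1 U=1 S=0
  [1] read 0x35 idx=18: raw=0x36003 flags P=1 W=1 U=0 S=0
  ⇒ fault: PROTECTION_VIOLATION  — 2 lookups
#5 VA=0x2A00B4E (w,user):
  [0] read 0x20 idx=21: raw=0x68000 flags P=0 W=0 U=0 S=0
  ⇒ fault: PAGE_NOT_PRESENT  — 1 lookups

Entries read for #1: 2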